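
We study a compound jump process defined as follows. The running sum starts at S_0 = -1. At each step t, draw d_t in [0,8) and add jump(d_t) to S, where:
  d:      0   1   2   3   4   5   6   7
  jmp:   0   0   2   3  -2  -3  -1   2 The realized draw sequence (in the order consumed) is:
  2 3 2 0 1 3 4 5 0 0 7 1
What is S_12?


t=0: S=-1, d=2, jump=2, S_1=1
t=1: S=1, d=3, jump=3, S_2=4
t=2: S=4, d=2, jump=2, S_3=6
t=3: S=6, d=0, jump=0, S_4=6
t=4: S=6, d=1, jump=0, S_5=6
t=5: S=6, d=3, jump=3, S_6=9
t=6: S=9, d=4, jump=-2, S_7=7
t=7: S=7, d=5, jump=-3, S_8=4
t=8: S=4, d=0, jump=0, S_9=4
t=9: S=4, d=0, jump=0, S_10=4
t=10: S=4, d=7, jump=2, S_11=6
t=11: S=6, d=1, jump=0, S_12=6

6


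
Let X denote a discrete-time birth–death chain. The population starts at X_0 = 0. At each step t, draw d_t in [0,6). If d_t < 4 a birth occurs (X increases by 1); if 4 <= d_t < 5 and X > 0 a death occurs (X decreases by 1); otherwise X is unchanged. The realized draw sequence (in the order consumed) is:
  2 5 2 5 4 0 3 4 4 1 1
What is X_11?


t=0: X=0, d=2 → birth, X_1=1
t=1: X=1, d=5 → hold, X_2=1
t=2: X=1, d=2 → birth, X_3=2
t=3: X=2, d=5 → hold, X_4=2
t=4: X=2, d=4 → death, X_5=1
t=5: X=1, d=0 → birth, X_6=2
t=6: X=2, d=3 → birth, X_7=3
t=7: X=3, d=4 → death, X_8=2
t=8: X=2, d=4 → death, X_9=1
t=9: X=1, d=1 → birth, X_10=2
t=10: X=2, d=1 → birth, X_11=3

3


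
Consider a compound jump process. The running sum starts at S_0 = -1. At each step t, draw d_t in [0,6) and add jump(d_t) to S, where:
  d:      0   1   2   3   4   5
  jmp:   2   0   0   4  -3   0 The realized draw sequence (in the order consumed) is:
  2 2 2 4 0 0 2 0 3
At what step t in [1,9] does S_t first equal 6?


9

t=0: S=-1, d=2, jump=0, S_1=-1
t=1: S=-1, d=2, jump=0, S_2=-1
t=2: S=-1, d=2, jump=0, S_3=-1
t=3: S=-1, d=4, jump=-3, S_4=-4
t=4: S=-4, d=0, jump=2, S_5=-2
t=5: S=-2, d=0, jump=2, S_6=0
t=6: S=0, d=2, jump=0, S_7=0
t=7: S=0, d=0, jump=2, S_8=2
t=8: S=2, d=3, jump=4, S_9=6


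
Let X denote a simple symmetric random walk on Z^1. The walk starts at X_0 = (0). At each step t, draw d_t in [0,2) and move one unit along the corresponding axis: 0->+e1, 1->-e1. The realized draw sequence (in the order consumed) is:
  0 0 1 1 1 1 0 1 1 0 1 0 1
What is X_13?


t=0: X=(0), d=0 → +e1, X_1=(1)
t=1: X=(1), d=0 → +e1, X_2=(2)
t=2: X=(2), d=1 → -e1, X_3=(1)
t=3: X=(1), d=1 → -e1, X_4=(0)
t=4: X=(0), d=1 → -e1, X_5=(-1)
t=5: X=(-1), d=1 → -e1, X_6=(-2)
t=6: X=(-2), d=0 → +e1, X_7=(-1)
t=7: X=(-1), d=1 → -e1, X_8=(-2)
t=8: X=(-2), d=1 → -e1, X_9=(-3)
t=9: X=(-3), d=0 → +e1, X_10=(-2)
t=10: X=(-2), d=1 → -e1, X_11=(-3)
t=11: X=(-3), d=0 → +e1, X_12=(-2)
t=12: X=(-2), d=1 → -e1, X_13=(-3)

(-3)


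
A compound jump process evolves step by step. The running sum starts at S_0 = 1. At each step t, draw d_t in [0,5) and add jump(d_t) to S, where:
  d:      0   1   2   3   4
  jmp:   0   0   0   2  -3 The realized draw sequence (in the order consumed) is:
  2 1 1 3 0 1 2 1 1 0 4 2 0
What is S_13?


0

t=0: S=1, d=2, jump=0, S_1=1
t=1: S=1, d=1, jump=0, S_2=1
t=2: S=1, d=1, jump=0, S_3=1
t=3: S=1, d=3, jump=2, S_4=3
t=4: S=3, d=0, jump=0, S_5=3
t=5: S=3, d=1, jump=0, S_6=3
t=6: S=3, d=2, jump=0, S_7=3
t=7: S=3, d=1, jump=0, S_8=3
t=8: S=3, d=1, jump=0, S_9=3
t=9: S=3, d=0, jump=0, S_10=3
t=10: S=3, d=4, jump=-3, S_11=0
t=11: S=0, d=2, jump=0, S_12=0
t=12: S=0, d=0, jump=0, S_13=0


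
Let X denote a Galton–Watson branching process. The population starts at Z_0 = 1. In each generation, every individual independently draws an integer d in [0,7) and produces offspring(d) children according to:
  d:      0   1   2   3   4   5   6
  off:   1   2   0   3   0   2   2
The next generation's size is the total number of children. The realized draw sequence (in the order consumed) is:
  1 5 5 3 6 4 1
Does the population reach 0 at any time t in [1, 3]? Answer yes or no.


no

gen 0: Z_0=1, draws=[1], offspring=[2], Z_1=2
gen 1: Z_1=2, draws=[5, 5], offspring=[2, 2], Z_2=4
gen 2: Z_2=4, draws=[3, 6, 4, 1], offspring=[3, 2, 0, 2], Z_3=7


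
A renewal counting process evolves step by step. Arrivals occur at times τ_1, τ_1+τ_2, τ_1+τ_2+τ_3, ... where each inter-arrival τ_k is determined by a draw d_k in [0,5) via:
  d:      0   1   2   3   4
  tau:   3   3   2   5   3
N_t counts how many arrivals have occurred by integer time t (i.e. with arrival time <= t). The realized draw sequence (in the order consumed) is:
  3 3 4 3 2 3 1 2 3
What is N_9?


1

draw d_1=3: τ_1=5, arrival time A_1=5
draw d_2=3: τ_2=5, arrival time A_2=10
draw d_3=4: τ_3=3, arrival time A_3=13
draw d_4=3: τ_4=5, arrival time A_4=18
draw d_5=2: τ_5=2, arrival time A_5=20
draw d_6=3: τ_6=5, arrival time A_6=25
draw d_7=1: τ_7=3, arrival time A_7=28
draw d_8=2: τ_8=2, arrival time A_8=30
draw d_9=3: τ_9=5, arrival time A_9=35
N_t over t=0..9: 0:0 1:0 2:0 3:0 4:0 5:1 6:1 7:1 8:1 9:1


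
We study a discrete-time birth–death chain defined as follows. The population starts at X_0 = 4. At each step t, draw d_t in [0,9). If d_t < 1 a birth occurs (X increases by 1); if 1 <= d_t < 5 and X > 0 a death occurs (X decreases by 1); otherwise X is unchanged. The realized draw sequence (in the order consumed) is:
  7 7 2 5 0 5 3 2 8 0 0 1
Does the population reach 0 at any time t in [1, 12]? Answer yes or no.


no

t=0: X=4, d=7 → hold, X_1=4
t=1: X=4, d=7 → hold, X_2=4
t=2: X=4, d=2 → death, X_3=3
t=3: X=3, d=5 → hold, X_4=3
t=4: X=3, d=0 → birth, X_5=4
t=5: X=4, d=5 → hold, X_6=4
t=6: X=4, d=3 → death, X_7=3
t=7: X=3, d=2 → death, X_8=2
t=8: X=2, d=8 → hold, X_9=2
t=9: X=2, d=0 → birth, X_10=3
t=10: X=3, d=0 → birth, X_11=4
t=11: X=4, d=1 → death, X_12=3


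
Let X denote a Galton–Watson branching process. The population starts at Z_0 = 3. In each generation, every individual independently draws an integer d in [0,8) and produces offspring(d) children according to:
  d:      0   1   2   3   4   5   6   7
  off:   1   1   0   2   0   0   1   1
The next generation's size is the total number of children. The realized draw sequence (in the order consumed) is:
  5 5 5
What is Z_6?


gen 0: Z_0=3, draws=[5, 5, 5], offspring=[0, 0, 0], Z_1=0
gen 1: Z_1=0, draws=[], offspring=[], Z_2=0
gen 2: Z_2=0, draws=[], offspring=[], Z_3=0
gen 3: Z_3=0, draws=[], offspring=[], Z_4=0
gen 4: Z_4=0, draws=[], offspring=[], Z_5=0
gen 5: Z_5=0, draws=[], offspring=[], Z_6=0

0


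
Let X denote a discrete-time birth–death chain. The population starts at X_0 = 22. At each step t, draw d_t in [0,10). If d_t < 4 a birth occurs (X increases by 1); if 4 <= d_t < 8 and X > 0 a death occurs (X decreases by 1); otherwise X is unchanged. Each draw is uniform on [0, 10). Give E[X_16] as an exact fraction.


X can drop by at most 1 per step and X_0 = 22 > T = 16, so X_t >= 22 − t >= 6 > 0 for every t <= 16: the floor at 0 (the 'and X > 0' condition) never binds. Hence X_16 = X_0 + Σ_{t<16} Y_t with i.i.d. increments Y_t = y(d_t) ∈ {+1, −1, 0}.
Outcome values over d=0..9: [1, 1, 1, 1, -1, -1, -1, -1, 0, 0]
Σy = 0, Σy² = 8, M = 10
μ = 0/10 = 0,  σ² = 8/10 − (0)² = 4/5
E[X_16] = 22 + 16·(0) = 22

22


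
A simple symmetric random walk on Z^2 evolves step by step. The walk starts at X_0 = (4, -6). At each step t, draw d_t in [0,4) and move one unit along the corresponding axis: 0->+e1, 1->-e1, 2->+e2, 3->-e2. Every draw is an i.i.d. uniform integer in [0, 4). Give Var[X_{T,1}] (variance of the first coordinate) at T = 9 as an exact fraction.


9/2

Outcome values over d=0..3: [1, -1, 0, 0]
Σy = 0, Σy² = 2, M = 4
μ = 0/4 = 0,  σ² = 2/4 − (0)² = 1/2
Independent increments: Var[X_9] = 9·σ² = 9·(1/2) = 9/2


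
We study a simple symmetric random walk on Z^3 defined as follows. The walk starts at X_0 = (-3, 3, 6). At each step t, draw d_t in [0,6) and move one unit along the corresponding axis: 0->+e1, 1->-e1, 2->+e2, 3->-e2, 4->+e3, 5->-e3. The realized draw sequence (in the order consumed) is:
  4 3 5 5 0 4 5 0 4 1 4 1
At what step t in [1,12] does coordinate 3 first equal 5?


4

t=0: X=(-3, 3, 6), d=4 → +e3, X_1=(-3, 3, 7)
t=1: X=(-3, 3, 7), d=3 → -e2, X_2=(-3, 2, 7)
t=2: X=(-3, 2, 7), d=5 → -e3, X_3=(-3, 2, 6)
t=3: X=(-3, 2, 6), d=5 → -e3, X_4=(-3, 2, 5)
t=4: X=(-3, 2, 5), d=0 → +e1, X_5=(-2, 2, 5)
t=5: X=(-2, 2, 5), d=4 → +e3, X_6=(-2, 2, 6)
t=6: X=(-2, 2, 6), d=5 → -e3, X_7=(-2, 2, 5)
t=7: X=(-2, 2, 5), d=0 → +e1, X_8=(-1, 2, 5)
t=8: X=(-1, 2, 5), d=4 → +e3, X_9=(-1, 2, 6)
t=9: X=(-1, 2, 6), d=1 → -e1, X_10=(-2, 2, 6)
t=10: X=(-2, 2, 6), d=4 → +e3, X_11=(-2, 2, 7)
t=11: X=(-2, 2, 7), d=1 → -e1, X_12=(-3, 2, 7)


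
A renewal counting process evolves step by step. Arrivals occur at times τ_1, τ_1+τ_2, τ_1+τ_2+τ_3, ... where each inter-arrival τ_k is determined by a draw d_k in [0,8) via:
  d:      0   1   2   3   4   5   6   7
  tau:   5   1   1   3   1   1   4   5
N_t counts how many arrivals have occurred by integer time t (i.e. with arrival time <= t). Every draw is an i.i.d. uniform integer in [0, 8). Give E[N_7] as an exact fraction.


Inter-arrival values over d=0..7: [5, 1, 1, 3, 1, 1, 4, 5]
Each d has probability 1/8, so the pmf of τ is: f(1) = 1/2, f(3) = 1/8, f(4) = 1/8, f(5) = 1/4
Renewal equation for m(n) = E[N_n]: condition on τ_1 = k (if k <= n, one arrival plus a fresh copy on the remaining n−k steps): m(n) = F(n) + Σ_{k<=n} f(k)·m(n−k), where F(n) = P(τ <= n) and m(0) = 0
m(1) = F(1) = 1/2
m(2) = F(2) + f(1)·m(1) = 1/2 + 1/2·1/2 = 3/4
m(3) = F(3) + f(1)·m(2) = 5/8 + 1/2·3/4 = 1
m(4) = F(4) + f(1)·m(3) + f(3)·m(1) = 3/4 + 1/2·1 + 1/8·1/2 = 21/16
m(5) = F(5) + f(1)·m(4) + f(3)·m(2) + f(4)·m(1) = 1 + 1/2·21/16 + 1/8·3/4 + 1/8·1/2 = 29/16
m(6) = F(6) + f(1)·m(5) + f(3)·m(3) + f(4)·m(2) + f(5)·m(1) = 1 + 1/2·29/16 + 1/8·1 + 1/8·3/4 + 1/4·1/2 = 9/4
m(7) = F(7) + f(1)·m(6) + f(3)·m(4) + f(4)·m(3) + f(5)·m(2) = 1 + 1/2·9/4 + 1/8·21/16 + 1/8·1 + 1/4·3/4 = 333/128
E[N_7] = m(7) = 333/128

333/128


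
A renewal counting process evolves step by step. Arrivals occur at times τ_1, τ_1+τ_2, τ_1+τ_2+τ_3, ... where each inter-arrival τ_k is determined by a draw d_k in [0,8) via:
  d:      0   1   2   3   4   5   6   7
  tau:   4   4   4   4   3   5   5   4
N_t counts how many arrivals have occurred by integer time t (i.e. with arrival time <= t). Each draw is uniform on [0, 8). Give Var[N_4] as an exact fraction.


Inter-arrival values over d=0..7: [4, 4, 4, 4, 3, 5, 5, 4]
Each d has probability 1/8, so the pmf of τ is: f(3) = 1/8, f(4) = 5/8, f(5) = 1/4
Let p_n(j) = P(N_n = j), with p_0 = [1]. Condition on τ_1: p_n(0) = P(τ > n), and for j >= 1, p_n(j) = Σ_{k<=n} f(k)·p_{n−k}(j−1)
p_1 = [1]  (j = 0)
p_2 = [1]  (j = 0)
p_3 = [7/8, 1/8]  (j = 0..1)
p_4 = [1/4, 3/4]  (j = 0..1)
E[N_4] = Σ j·p_4(j) = 3/4;  E[N_4²] = Σ j²·p_4(j) = 3/4
Var[N_4] = 3/4 − (3/4)² = 3/16

3/16


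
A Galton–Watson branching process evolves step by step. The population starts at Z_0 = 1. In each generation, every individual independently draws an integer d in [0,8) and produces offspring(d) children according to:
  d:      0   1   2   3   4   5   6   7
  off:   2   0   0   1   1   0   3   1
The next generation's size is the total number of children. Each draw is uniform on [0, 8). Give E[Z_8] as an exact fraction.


Outcome values over d=0..7: [2, 0, 0, 1, 1, 0, 3, 1]
Σy = 8, Σy² = 16, M = 8
μ = 8/8 = 1,  σ² = 16/8 − (1)² = 1
E[Z_0] = 1
E[Z_1] = 1·E[Z_0] = 1
E[Z_2] = 1·E[Z_1] = 1
E[Z_3] = 1·E[Z_2] = 1
E[Z_4] = 1·E[Z_3] = 1
E[Z_5] = 1·E[Z_4] = 1
E[Z_6] = 1·E[Z_5] = 1
E[Z_7] = 1·E[Z_6] = 1
E[Z_8] = 1·E[Z_7] = 1

1


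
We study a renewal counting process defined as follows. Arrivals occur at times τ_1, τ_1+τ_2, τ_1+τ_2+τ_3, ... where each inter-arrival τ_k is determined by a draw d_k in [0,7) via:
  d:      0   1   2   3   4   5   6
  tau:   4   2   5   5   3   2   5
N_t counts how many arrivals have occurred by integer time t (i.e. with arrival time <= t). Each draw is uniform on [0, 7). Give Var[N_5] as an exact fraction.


328/2401

Inter-arrival values over d=0..6: [4, 2, 5, 5, 3, 2, 5]
Each d has probability 1/7, so the pmf of τ is: f(2) = 2/7, f(3) = 1/7, f(4) = 1/7, f(5) = 3/7
Let p_n(j) = P(N_n = j), with p_0 = [1]. Condition on τ_1: p_n(0) = P(τ > n), and for j >= 1, p_n(j) = Σ_{k<=n} f(k)·p_{n−k}(j−1)
p_1 = [1]  (j = 0)
p_2 = [5/7, 2/7]  (j = 0..1)
p_3 = [4/7, 3/7]  (j = 0..1)
p_4 = [3/7, 24/49, 4/49]  (j = 0..2)
p_5 = [0, 41/49, 8/49]  (j = 0..2)
E[N_5] = Σ j·p_5(j) = 57/49;  E[N_5²] = Σ j²·p_5(j) = 73/49
Var[N_5] = 73/49 − (57/49)² = 328/2401


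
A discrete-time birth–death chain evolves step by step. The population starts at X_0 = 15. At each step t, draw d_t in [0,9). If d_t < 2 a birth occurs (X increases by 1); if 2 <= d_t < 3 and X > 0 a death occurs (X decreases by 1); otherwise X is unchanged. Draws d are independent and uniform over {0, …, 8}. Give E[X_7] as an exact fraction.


X can drop by at most 1 per step and X_0 = 15 > T = 7, so X_t >= 15 − t >= 8 > 0 for every t <= 7: the floor at 0 (the 'and X > 0' condition) never binds. Hence X_7 = X_0 + Σ_{t<7} Y_t with i.i.d. increments Y_t = y(d_t) ∈ {+1, −1, 0}.
Outcome values over d=0..8: [1, 1, -1, 0, 0, 0, 0, 0, 0]
Σy = 1, Σy² = 3, M = 9
μ = 1/9 = 1/9,  σ² = 3/9 − (1/9)² = 26/81
E[X_7] = 15 + 7·(1/9) = 142/9

142/9


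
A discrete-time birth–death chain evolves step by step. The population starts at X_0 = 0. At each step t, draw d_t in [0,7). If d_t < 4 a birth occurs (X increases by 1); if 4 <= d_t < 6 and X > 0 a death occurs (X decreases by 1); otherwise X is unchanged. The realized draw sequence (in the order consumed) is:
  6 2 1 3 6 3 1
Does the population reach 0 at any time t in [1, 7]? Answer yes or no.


t=0: X=0, d=6 → hold, X_1=0
t=1: X=0, d=2 → birth, X_2=1
t=2: X=1, d=1 → birth, X_3=2
t=3: X=2, d=3 → birth, X_4=3
t=4: X=3, d=6 → hold, X_5=3
t=5: X=3, d=3 → birth, X_6=4
t=6: X=4, d=1 → birth, X_7=5

yes


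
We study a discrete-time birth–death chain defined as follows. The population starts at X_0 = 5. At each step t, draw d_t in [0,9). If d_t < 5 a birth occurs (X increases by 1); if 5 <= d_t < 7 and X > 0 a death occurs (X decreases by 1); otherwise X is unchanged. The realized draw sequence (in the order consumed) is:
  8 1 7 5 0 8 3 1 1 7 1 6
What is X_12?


t=0: X=5, d=8 → hold, X_1=5
t=1: X=5, d=1 → birth, X_2=6
t=2: X=6, d=7 → hold, X_3=6
t=3: X=6, d=5 → death, X_4=5
t=4: X=5, d=0 → birth, X_5=6
t=5: X=6, d=8 → hold, X_6=6
t=6: X=6, d=3 → birth, X_7=7
t=7: X=7, d=1 → birth, X_8=8
t=8: X=8, d=1 → birth, X_9=9
t=9: X=9, d=7 → hold, X_10=9
t=10: X=9, d=1 → birth, X_11=10
t=11: X=10, d=6 → death, X_12=9

9


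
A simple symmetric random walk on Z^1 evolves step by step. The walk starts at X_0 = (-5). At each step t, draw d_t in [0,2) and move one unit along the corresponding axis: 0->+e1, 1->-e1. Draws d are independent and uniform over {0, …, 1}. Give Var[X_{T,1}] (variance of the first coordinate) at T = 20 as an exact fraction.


Outcome values over d=0..1: [1, -1]
Σy = 0, Σy² = 2, M = 2
μ = 0/2 = 0,  σ² = 2/2 − (0)² = 1
Independent increments: Var[X_20] = 20·σ² = 20·(1) = 20

20


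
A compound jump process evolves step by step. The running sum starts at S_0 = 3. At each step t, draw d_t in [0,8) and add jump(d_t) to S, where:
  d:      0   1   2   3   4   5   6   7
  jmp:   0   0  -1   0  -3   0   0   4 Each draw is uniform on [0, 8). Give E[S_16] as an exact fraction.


3

Outcome values over d=0..7: [0, 0, -1, 0, -3, 0, 0, 4]
Σy = 0, Σy² = 26, M = 8
μ = 0/8 = 0,  σ² = 26/8 − (0)² = 13/4
E[S_16] = 3 + 16·(0) = 3


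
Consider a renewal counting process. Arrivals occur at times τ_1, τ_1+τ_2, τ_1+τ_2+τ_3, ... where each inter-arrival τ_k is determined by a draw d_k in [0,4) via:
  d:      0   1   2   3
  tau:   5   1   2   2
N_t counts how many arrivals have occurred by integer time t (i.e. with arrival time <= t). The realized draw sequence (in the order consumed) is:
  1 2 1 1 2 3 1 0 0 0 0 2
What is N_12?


7

draw d_1=1: τ_1=1, arrival time A_1=1
draw d_2=2: τ_2=2, arrival time A_2=3
draw d_3=1: τ_3=1, arrival time A_3=4
draw d_4=1: τ_4=1, arrival time A_4=5
draw d_5=2: τ_5=2, arrival time A_5=7
draw d_6=3: τ_6=2, arrival time A_6=9
draw d_7=1: τ_7=1, arrival time A_7=10
draw d_8=0: τ_8=5, arrival time A_8=15
draw d_9=0: τ_9=5, arrival time A_9=20
draw d_10=0: τ_10=5, arrival time A_10=25
draw d_11=0: τ_11=5, arrival time A_11=30
draw d_12=2: τ_12=2, arrival time A_12=32
N_t over t=0..12: 0:0 1:1 2:1 3:2 4:3 5:4 6:4 7:5 8:5 9:6 10:7 11:7 12:7


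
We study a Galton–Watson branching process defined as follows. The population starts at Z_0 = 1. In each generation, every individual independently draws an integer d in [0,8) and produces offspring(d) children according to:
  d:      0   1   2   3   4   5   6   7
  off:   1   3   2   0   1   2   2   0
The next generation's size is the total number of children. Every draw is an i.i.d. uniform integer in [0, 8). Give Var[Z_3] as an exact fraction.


Outcome values over d=0..7: [1, 3, 2, 0, 1, 2, 2, 0]
Σy = 11, Σy² = 23, M = 8
μ = 11/8 = 11/8,  σ² = 23/8 − (11/8)² = 63/64
V_0 = 0, E_0 = 1
V_1 = 63/64·E_0 + (11/8)²·V_0 = 63/64;  E_1 = 11/8
V_2 = 63/64·E_1 + (11/8)²·V_1 = 13167/4096;  E_2 = 121/64
V_3 = 63/64·E_2 + (11/8)²·V_2 = 2081079/262144;  E_3 = 1331/512

2081079/262144


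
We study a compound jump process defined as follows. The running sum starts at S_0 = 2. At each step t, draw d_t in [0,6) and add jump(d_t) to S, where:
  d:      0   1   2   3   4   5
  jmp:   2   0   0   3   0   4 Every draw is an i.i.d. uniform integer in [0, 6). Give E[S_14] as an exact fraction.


23

Outcome values over d=0..5: [2, 0, 0, 3, 0, 4]
Σy = 9, Σy² = 29, M = 6
μ = 9/6 = 3/2,  σ² = 29/6 − (3/2)² = 31/12
E[S_14] = 2 + 14·(3/2) = 23


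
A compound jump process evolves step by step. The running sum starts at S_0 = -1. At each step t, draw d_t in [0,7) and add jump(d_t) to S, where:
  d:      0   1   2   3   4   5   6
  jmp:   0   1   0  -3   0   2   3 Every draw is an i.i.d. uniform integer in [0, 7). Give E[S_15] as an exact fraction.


Outcome values over d=0..6: [0, 1, 0, -3, 0, 2, 3]
Σy = 3, Σy² = 23, M = 7
μ = 3/7 = 3/7,  σ² = 23/7 − (3/7)² = 152/49
E[S_15] = -1 + 15·(3/7) = 38/7

38/7


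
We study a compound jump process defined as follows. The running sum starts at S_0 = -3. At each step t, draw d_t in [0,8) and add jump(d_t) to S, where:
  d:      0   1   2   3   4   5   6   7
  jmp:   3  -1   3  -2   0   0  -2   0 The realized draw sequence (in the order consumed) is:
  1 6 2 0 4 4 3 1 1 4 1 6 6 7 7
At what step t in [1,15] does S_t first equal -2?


7

t=0: S=-3, d=1, jump=-1, S_1=-4
t=1: S=-4, d=6, jump=-2, S_2=-6
t=2: S=-6, d=2, jump=3, S_3=-3
t=3: S=-3, d=0, jump=3, S_4=0
t=4: S=0, d=4, jump=0, S_5=0
t=5: S=0, d=4, jump=0, S_6=0
t=6: S=0, d=3, jump=-2, S_7=-2
t=7: S=-2, d=1, jump=-1, S_8=-3
t=8: S=-3, d=1, jump=-1, S_9=-4
t=9: S=-4, d=4, jump=0, S_10=-4
t=10: S=-4, d=1, jump=-1, S_11=-5
t=11: S=-5, d=6, jump=-2, S_12=-7
t=12: S=-7, d=6, jump=-2, S_13=-9
t=13: S=-9, d=7, jump=0, S_14=-9
t=14: S=-9, d=7, jump=0, S_15=-9


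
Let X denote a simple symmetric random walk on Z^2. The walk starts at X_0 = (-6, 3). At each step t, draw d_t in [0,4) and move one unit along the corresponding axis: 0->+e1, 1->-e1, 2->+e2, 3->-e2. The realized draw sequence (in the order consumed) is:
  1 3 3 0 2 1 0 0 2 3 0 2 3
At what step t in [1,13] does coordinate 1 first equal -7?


1

t=0: X=(-6, 3), d=1 → -e1, X_1=(-7, 3)
t=1: X=(-7, 3), d=3 → -e2, X_2=(-7, 2)
t=2: X=(-7, 2), d=3 → -e2, X_3=(-7, 1)
t=3: X=(-7, 1), d=0 → +e1, X_4=(-6, 1)
t=4: X=(-6, 1), d=2 → +e2, X_5=(-6, 2)
t=5: X=(-6, 2), d=1 → -e1, X_6=(-7, 2)
t=6: X=(-7, 2), d=0 → +e1, X_7=(-6, 2)
t=7: X=(-6, 2), d=0 → +e1, X_8=(-5, 2)
t=8: X=(-5, 2), d=2 → +e2, X_9=(-5, 3)
t=9: X=(-5, 3), d=3 → -e2, X_10=(-5, 2)
t=10: X=(-5, 2), d=0 → +e1, X_11=(-4, 2)
t=11: X=(-4, 2), d=2 → +e2, X_12=(-4, 3)
t=12: X=(-4, 3), d=3 → -e2, X_13=(-4, 2)


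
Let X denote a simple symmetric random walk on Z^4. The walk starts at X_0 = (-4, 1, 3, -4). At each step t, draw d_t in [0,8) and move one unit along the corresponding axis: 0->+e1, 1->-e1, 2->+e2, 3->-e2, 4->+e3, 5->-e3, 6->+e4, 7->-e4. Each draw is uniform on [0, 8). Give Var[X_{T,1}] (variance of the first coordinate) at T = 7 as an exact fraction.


Outcome values over d=0..7: [1, -1, 0, 0, 0, 0, 0, 0]
Σy = 0, Σy² = 2, M = 8
μ = 0/8 = 0,  σ² = 2/8 − (0)² = 1/4
Independent increments: Var[X_7] = 7·σ² = 7·(1/4) = 7/4

7/4


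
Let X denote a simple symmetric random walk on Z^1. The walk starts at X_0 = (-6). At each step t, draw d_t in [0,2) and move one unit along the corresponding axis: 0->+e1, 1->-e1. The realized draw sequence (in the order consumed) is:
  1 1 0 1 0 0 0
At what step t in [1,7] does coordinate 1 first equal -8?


2

t=0: X=(-6), d=1 → -e1, X_1=(-7)
t=1: X=(-7), d=1 → -e1, X_2=(-8)
t=2: X=(-8), d=0 → +e1, X_3=(-7)
t=3: X=(-7), d=1 → -e1, X_4=(-8)
t=4: X=(-8), d=0 → +e1, X_5=(-7)
t=5: X=(-7), d=0 → +e1, X_6=(-6)
t=6: X=(-6), d=0 → +e1, X_7=(-5)


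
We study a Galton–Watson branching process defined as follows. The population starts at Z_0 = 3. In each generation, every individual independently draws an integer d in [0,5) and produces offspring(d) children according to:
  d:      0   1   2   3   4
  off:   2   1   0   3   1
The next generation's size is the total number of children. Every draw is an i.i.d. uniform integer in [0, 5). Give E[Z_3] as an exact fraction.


1029/125

Outcome values over d=0..4: [2, 1, 0, 3, 1]
Σy = 7, Σy² = 15, M = 5
μ = 7/5 = 7/5,  σ² = 15/5 − (7/5)² = 26/25
E[Z_0] = 3
E[Z_1] = 7/5·E[Z_0] = 21/5
E[Z_2] = 7/5·E[Z_1] = 147/25
E[Z_3] = 7/5·E[Z_2] = 1029/125


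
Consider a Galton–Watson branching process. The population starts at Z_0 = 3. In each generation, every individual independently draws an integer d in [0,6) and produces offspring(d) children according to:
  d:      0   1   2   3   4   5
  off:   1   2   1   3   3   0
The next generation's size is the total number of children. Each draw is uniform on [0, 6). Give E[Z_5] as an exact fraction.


Outcome values over d=0..5: [1, 2, 1, 3, 3, 0]
Σy = 10, Σy² = 24, M = 6
μ = 10/6 = 5/3,  σ² = 24/6 − (5/3)² = 11/9
E[Z_0] = 3
E[Z_1] = 5/3·E[Z_0] = 5
E[Z_2] = 5/3·E[Z_1] = 25/3
E[Z_3] = 5/3·E[Z_2] = 125/9
E[Z_4] = 5/3·E[Z_3] = 625/27
E[Z_5] = 5/3·E[Z_4] = 3125/81

3125/81


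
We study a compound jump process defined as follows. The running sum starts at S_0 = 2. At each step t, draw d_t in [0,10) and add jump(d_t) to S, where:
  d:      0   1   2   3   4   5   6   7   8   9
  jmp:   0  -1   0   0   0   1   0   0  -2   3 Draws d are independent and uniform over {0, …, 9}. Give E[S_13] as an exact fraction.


33/10

Outcome values over d=0..9: [0, -1, 0, 0, 0, 1, 0, 0, -2, 3]
Σy = 1, Σy² = 15, M = 10
μ = 1/10 = 1/10,  σ² = 15/10 − (1/10)² = 149/100
E[S_13] = 2 + 13·(1/10) = 33/10


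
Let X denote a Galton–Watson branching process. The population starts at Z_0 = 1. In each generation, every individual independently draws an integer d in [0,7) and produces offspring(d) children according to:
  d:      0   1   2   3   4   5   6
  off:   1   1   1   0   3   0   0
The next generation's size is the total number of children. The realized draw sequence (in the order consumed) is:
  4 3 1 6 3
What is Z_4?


gen 0: Z_0=1, draws=[4], offspring=[3], Z_1=3
gen 1: Z_1=3, draws=[3, 1, 6], offspring=[0, 1, 0], Z_2=1
gen 2: Z_2=1, draws=[3], offspring=[0], Z_3=0
gen 3: Z_3=0, draws=[], offspring=[], Z_4=0

0


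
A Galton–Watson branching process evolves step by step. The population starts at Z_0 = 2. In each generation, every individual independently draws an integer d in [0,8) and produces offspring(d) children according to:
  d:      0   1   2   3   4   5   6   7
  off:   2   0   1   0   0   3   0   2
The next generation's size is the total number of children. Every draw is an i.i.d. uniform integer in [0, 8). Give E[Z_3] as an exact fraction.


2

Outcome values over d=0..7: [2, 0, 1, 0, 0, 3, 0, 2]
Σy = 8, Σy² = 18, M = 8
μ = 8/8 = 1,  σ² = 18/8 − (1)² = 5/4
E[Z_0] = 2
E[Z_1] = 1·E[Z_0] = 2
E[Z_2] = 1·E[Z_1] = 2
E[Z_3] = 1·E[Z_2] = 2


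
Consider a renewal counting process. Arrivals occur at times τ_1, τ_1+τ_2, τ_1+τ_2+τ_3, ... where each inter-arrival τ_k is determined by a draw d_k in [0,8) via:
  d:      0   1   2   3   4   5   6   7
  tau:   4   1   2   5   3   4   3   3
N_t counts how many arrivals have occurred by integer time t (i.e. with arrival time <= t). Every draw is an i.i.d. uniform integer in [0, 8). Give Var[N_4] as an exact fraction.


Inter-arrival values over d=0..7: [4, 1, 2, 5, 3, 4, 3, 3]
Each d has probability 1/8, so the pmf of τ is: f(1) = 1/8, f(2) = 1/8, f(3) = 3/8, f(4) = 1/4, f(5) = 1/8
Let p_n(j) = P(N_n = j), with p_0 = [1]. Condition on τ_1: p_n(0) = P(τ > n), and for j >= 1, p_n(j) = Σ_{k<=n} f(k)·p_{n−k}(j−1)
p_1 = [7/8, 1/8]  (j = 0..1)
p_2 = [3/4, 15/64, 1/64]  (j = 0..2)
p_3 = [3/8, 37/64, 23/512, 1/512]  (j = 0..3)
p_4 = [1/8, 23/32, 19/128, 31/4096, 1/4096]  (j = 0..4)
E[N_4] = Σ j·p_4(j) = 4257/4096;  E[N_4²] = Σ j²·p_4(j) = 5671/4096
Var[N_4] = 5671/4096 − (4257/4096)² = 5106367/16777216

5106367/16777216


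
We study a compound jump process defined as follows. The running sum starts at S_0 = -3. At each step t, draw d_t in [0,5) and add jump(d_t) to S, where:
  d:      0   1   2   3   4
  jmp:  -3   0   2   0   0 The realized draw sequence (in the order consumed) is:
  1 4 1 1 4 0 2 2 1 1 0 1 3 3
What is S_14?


t=0: S=-3, d=1, jump=0, S_1=-3
t=1: S=-3, d=4, jump=0, S_2=-3
t=2: S=-3, d=1, jump=0, S_3=-3
t=3: S=-3, d=1, jump=0, S_4=-3
t=4: S=-3, d=4, jump=0, S_5=-3
t=5: S=-3, d=0, jump=-3, S_6=-6
t=6: S=-6, d=2, jump=2, S_7=-4
t=7: S=-4, d=2, jump=2, S_8=-2
t=8: S=-2, d=1, jump=0, S_9=-2
t=9: S=-2, d=1, jump=0, S_10=-2
t=10: S=-2, d=0, jump=-3, S_11=-5
t=11: S=-5, d=1, jump=0, S_12=-5
t=12: S=-5, d=3, jump=0, S_13=-5
t=13: S=-5, d=3, jump=0, S_14=-5

-5


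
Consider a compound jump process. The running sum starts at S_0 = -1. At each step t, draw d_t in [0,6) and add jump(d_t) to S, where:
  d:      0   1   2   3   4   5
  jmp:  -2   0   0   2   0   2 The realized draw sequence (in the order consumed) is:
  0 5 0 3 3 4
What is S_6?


t=0: S=-1, d=0, jump=-2, S_1=-3
t=1: S=-3, d=5, jump=2, S_2=-1
t=2: S=-1, d=0, jump=-2, S_3=-3
t=3: S=-3, d=3, jump=2, S_4=-1
t=4: S=-1, d=3, jump=2, S_5=1
t=5: S=1, d=4, jump=0, S_6=1

1


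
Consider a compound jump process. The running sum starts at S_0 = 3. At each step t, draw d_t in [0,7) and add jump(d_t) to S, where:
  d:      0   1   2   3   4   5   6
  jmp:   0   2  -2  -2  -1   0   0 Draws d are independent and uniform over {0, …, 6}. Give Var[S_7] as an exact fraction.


Outcome values over d=0..6: [0, 2, -2, -2, -1, 0, 0]
Σy = -3, Σy² = 13, M = 7
μ = -3/7 = -3/7,  σ² = 13/7 − (-3/7)² = 82/49
Independent increments: Var[S_7] = 7·σ² = 7·(82/49) = 82/7

82/7


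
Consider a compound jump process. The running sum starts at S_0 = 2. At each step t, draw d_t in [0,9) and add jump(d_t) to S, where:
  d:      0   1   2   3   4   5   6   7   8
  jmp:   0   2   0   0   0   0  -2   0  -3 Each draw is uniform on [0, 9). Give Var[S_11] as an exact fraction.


Outcome values over d=0..8: [0, 2, 0, 0, 0, 0, -2, 0, -3]
Σy = -3, Σy² = 17, M = 9
μ = -3/9 = -1/3,  σ² = 17/9 − (-1/3)² = 16/9
Independent increments: Var[S_11] = 11·σ² = 11·(16/9) = 176/9

176/9


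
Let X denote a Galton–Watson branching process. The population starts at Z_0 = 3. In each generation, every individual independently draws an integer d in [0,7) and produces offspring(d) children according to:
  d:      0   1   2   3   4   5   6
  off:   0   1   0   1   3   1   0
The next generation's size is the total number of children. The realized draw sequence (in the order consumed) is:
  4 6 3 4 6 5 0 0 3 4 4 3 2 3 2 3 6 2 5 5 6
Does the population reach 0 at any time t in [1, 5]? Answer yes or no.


no

gen 0: Z_0=3, draws=[4, 6, 3], offspring=[3, 0, 1], Z_1=4
gen 1: Z_1=4, draws=[4, 6, 5, 0], offspring=[3, 0, 1, 0], Z_2=4
gen 2: Z_2=4, draws=[0, 3, 4, 4], offspring=[0, 1, 3, 3], Z_3=7
gen 3: Z_3=7, draws=[3, 2, 3, 2, 3, 6, 2], offspring=[1, 0, 1, 0, 1, 0, 0], Z_4=3
gen 4: Z_4=3, draws=[5, 5, 6], offspring=[1, 1, 0], Z_5=2


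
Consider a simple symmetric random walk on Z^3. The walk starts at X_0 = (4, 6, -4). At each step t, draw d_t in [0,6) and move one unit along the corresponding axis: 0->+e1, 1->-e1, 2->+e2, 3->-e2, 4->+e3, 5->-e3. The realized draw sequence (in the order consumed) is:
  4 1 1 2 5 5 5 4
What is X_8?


(2, 7, -5)

t=0: X=(4, 6, -4), d=4 → +e3, X_1=(4, 6, -3)
t=1: X=(4, 6, -3), d=1 → -e1, X_2=(3, 6, -3)
t=2: X=(3, 6, -3), d=1 → -e1, X_3=(2, 6, -3)
t=3: X=(2, 6, -3), d=2 → +e2, X_4=(2, 7, -3)
t=4: X=(2, 7, -3), d=5 → -e3, X_5=(2, 7, -4)
t=5: X=(2, 7, -4), d=5 → -e3, X_6=(2, 7, -5)
t=6: X=(2, 7, -5), d=5 → -e3, X_7=(2, 7, -6)
t=7: X=(2, 7, -6), d=4 → +e3, X_8=(2, 7, -5)


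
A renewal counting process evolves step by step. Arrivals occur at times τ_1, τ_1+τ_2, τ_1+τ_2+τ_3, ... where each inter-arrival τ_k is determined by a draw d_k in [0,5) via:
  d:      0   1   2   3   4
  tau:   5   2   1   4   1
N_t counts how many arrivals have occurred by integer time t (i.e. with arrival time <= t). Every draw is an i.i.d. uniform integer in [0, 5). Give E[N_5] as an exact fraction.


5672/3125

Inter-arrival values over d=0..4: [5, 2, 1, 4, 1]
Each d has probability 1/5, so the pmf of τ is: f(1) = 2/5, f(2) = 1/5, f(4) = 1/5, f(5) = 1/5
Renewal equation for m(n) = E[N_n]: condition on τ_1 = k (if k <= n, one arrival plus a fresh copy on the remaining n−k steps): m(n) = F(n) + Σ_{k<=n} f(k)·m(n−k), where F(n) = P(τ <= n) and m(0) = 0
m(1) = F(1) = 2/5
m(2) = F(2) + f(1)·m(1) = 3/5 + 2/5·2/5 = 19/25
m(3) = F(3) + f(1)·m(2) + f(2)·m(1) = 3/5 + 2/5·19/25 + 1/5·2/5 = 123/125
m(4) = F(4) + f(1)·m(3) + f(2)·m(2) = 4/5 + 2/5·123/125 + 1/5·19/25 = 841/625
m(5) = F(5) + f(1)·m(4) + f(2)·m(3) + f(4)·m(1) = 1 + 2/5·841/625 + 1/5·123/125 + 1/5·2/5 = 5672/3125
E[N_5] = m(5) = 5672/3125


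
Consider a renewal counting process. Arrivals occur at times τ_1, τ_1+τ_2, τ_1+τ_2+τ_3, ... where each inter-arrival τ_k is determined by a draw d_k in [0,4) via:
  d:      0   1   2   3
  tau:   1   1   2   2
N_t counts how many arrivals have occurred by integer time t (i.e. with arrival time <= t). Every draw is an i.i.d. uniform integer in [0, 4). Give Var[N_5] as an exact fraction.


Inter-arrival values over d=0..3: [1, 1, 2, 2]
Each d has probability 1/4, so the pmf of τ is: f(1) = 1/2, f(2) = 1/2
Let p_n(j) = P(N_n = j), with p_0 = [1]. Condition on τ_1: p_n(0) = P(τ > n), and for j >= 1, p_n(j) = Σ_{k<=n} f(k)·p_{n−k}(j−1)
p_1 = [1/2, 1/2]  (j = 0..1)
p_2 = [0, 3/4, 1/4]  (j = 0..2)
p_3 = [0, 1/4, 5/8, 1/8]  (j = 0..3)
p_4 = [0, 0, 1/2, 7/16, 1/16]  (j = 0..4)
p_5 = [0, 0, 1/8, 9/16, 9/32, 1/32]  (j = 0..5)
E[N_5] = Σ j·p_5(j) = 103/32;  E[N_5²] = Σ j²·p_5(j) = 347/32
Var[N_5] = 347/32 − (103/32)² = 495/1024

495/1024


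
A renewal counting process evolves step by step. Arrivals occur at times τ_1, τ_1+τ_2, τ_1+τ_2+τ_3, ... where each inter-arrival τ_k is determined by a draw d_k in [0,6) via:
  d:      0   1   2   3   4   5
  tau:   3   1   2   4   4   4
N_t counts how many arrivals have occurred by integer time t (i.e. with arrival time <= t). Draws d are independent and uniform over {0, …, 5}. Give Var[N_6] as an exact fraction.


Inter-arrival values over d=0..5: [3, 1, 2, 4, 4, 4]
Each d has probability 1/6, so the pmf of τ is: f(1) = 1/6, f(2) = 1/6, f(3) = 1/6, f(4) = 1/2
Let p_n(j) = P(N_n = j), with p_0 = [1]. Condition on τ_1: p_n(0) = P(τ > n), and for j >= 1, p_n(j) = Σ_{k<=n} f(k)·p_{n−k}(j−1)
p_1 = [5/6, 1/6]  (j = 0..1)
p_2 = [2/3, 11/36, 1/36]  (j = 0..2)
p_3 = [1/2, 5/12, 17/216, 1/216]  (j = 0..3)
p_4 = [0, 5/6, 4/27, 23/1296, 1/1296]  (j = 0..4)
p_5 = [0, 11/18, 37/108, 55/1296, 29/7776, 1/7776]  (j = 0..5)
p_6 = [0, 5/12, 25/54, 47/432, 7/648, 35/46656, 1/46656]  (j = 0..6)
E[N_6] = Σ j·p_6(j) = 80065/46656;  E[N_6²] = Σ j²·p_6(j) = 160499/46656
Var[N_6] = 160499/46656 − (80065/46656)² = 1077837119/2176782336

1077837119/2176782336


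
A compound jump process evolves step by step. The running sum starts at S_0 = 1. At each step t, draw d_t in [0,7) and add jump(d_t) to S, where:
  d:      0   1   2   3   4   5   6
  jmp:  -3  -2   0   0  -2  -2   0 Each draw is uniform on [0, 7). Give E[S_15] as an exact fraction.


-128/7

Outcome values over d=0..6: [-3, -2, 0, 0, -2, -2, 0]
Σy = -9, Σy² = 21, M = 7
μ = -9/7 = -9/7,  σ² = 21/7 − (-9/7)² = 66/49
E[S_15] = 1 + 15·(-9/7) = -128/7


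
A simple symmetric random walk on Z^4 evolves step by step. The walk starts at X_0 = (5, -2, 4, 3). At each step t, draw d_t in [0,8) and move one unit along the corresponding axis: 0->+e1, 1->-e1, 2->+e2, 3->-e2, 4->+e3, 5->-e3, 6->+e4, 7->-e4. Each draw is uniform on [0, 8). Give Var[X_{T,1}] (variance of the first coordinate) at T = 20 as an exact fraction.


5

Outcome values over d=0..7: [1, -1, 0, 0, 0, 0, 0, 0]
Σy = 0, Σy² = 2, M = 8
μ = 0/8 = 0,  σ² = 2/8 − (0)² = 1/4
Independent increments: Var[X_20] = 20·σ² = 20·(1/4) = 5


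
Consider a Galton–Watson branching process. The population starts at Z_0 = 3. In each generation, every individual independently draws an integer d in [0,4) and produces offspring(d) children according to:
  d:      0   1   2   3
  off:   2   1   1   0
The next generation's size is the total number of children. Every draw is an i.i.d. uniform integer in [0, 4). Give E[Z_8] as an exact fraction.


Outcome values over d=0..3: [2, 1, 1, 0]
Σy = 4, Σy² = 6, M = 4
μ = 4/4 = 1,  σ² = 6/4 − (1)² = 1/2
E[Z_0] = 3
E[Z_1] = 1·E[Z_0] = 3
E[Z_2] = 1·E[Z_1] = 3
E[Z_3] = 1·E[Z_2] = 3
E[Z_4] = 1·E[Z_3] = 3
E[Z_5] = 1·E[Z_4] = 3
E[Z_6] = 1·E[Z_5] = 3
E[Z_7] = 1·E[Z_6] = 3
E[Z_8] = 1·E[Z_7] = 3

3


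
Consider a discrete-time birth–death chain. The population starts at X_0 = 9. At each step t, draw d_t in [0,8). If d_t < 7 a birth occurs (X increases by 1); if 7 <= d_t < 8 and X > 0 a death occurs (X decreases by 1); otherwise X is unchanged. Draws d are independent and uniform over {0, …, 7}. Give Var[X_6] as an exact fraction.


21/8

X can drop by at most 1 per step and X_0 = 9 > T = 6, so X_t >= 9 − t >= 3 > 0 for every t <= 6: the floor at 0 (the 'and X > 0' condition) never binds. Hence X_6 = X_0 + Σ_{t<6} Y_t with i.i.d. increments Y_t = y(d_t) ∈ {+1, −1, 0}.
Outcome values over d=0..7: [1, 1, 1, 1, 1, 1, 1, -1]
Σy = 6, Σy² = 8, M = 8
μ = 6/8 = 3/4,  σ² = 8/8 − (3/4)² = 7/16
Independent increments: Var[X_6] = 6·σ² = 6·(7/16) = 21/8


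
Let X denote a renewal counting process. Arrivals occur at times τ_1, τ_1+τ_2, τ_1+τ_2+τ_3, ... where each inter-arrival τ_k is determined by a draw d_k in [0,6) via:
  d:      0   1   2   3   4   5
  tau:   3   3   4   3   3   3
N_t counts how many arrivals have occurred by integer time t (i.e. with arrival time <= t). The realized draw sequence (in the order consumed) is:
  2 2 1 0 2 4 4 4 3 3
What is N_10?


2

draw d_1=2: τ_1=4, arrival time A_1=4
draw d_2=2: τ_2=4, arrival time A_2=8
draw d_3=1: τ_3=3, arrival time A_3=11
draw d_4=0: τ_4=3, arrival time A_4=14
draw d_5=2: τ_5=4, arrival time A_5=18
draw d_6=4: τ_6=3, arrival time A_6=21
draw d_7=4: τ_7=3, arrival time A_7=24
draw d_8=4: τ_8=3, arrival time A_8=27
draw d_9=3: τ_9=3, arrival time A_9=30
draw d_10=3: τ_10=3, arrival time A_10=33
N_t over t=0..10: 0:0 1:0 2:0 3:0 4:1 5:1 6:1 7:1 8:2 9:2 10:2


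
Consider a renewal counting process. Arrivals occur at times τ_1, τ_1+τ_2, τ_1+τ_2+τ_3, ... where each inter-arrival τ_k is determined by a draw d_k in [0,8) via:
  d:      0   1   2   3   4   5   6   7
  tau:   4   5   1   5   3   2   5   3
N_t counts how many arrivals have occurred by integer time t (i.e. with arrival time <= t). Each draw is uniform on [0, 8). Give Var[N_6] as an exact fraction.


26245538079/68719476736

Inter-arrival values over d=0..7: [4, 5, 1, 5, 3, 2, 5, 3]
Each d has probability 1/8, so the pmf of τ is: f(1) = 1/8, f(2) = 1/8, f(3) = 1/4, f(4) = 1/8, f(5) = 3/8
Let p_n(j) = P(N_n = j), with p_0 = [1]. Condition on τ_1: p_n(0) = P(τ > n), and for j >= 1, p_n(j) = Σ_{k<=n} f(k)·p_{n−k}(j−1)
p_1 = [7/8, 1/8]  (j = 0..1)
p_2 = [3/4, 15/64, 1/64]  (j = 0..2)
p_3 = [1/2, 29/64, 23/512, 1/512]  (j = 0..3)
p_4 = [3/8, 1/2, 15/128, 31/4096, 1/4096]  (j = 0..4)
p_5 = [0, 25/32, 99/512, 99/4096, 39/32768, 1/32768]  (j = 0..5)
p_6 = [0, 19/32, 179/512, 213/4096, 73/16384, 47/262144, 1/262144]  (j = 0..6)
E[N_6] = Σ j·p_6(j) = 384753/262144;  E[N_6²] = Σ j²·p_6(j) = 664827/262144
Var[N_6] = 664827/262144 − (384753/262144)² = 26245538079/68719476736


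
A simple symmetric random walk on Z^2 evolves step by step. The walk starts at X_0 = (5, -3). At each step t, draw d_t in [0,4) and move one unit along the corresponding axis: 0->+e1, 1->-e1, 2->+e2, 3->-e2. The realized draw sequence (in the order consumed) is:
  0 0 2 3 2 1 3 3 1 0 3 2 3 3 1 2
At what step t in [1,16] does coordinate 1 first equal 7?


2

t=0: X=(5, -3), d=0 → +e1, X_1=(6, -3)
t=1: X=(6, -3), d=0 → +e1, X_2=(7, -3)
t=2: X=(7, -3), d=2 → +e2, X_3=(7, -2)
t=3: X=(7, -2), d=3 → -e2, X_4=(7, -3)
t=4: X=(7, -3), d=2 → +e2, X_5=(7, -2)
t=5: X=(7, -2), d=1 → -e1, X_6=(6, -2)
t=6: X=(6, -2), d=3 → -e2, X_7=(6, -3)
t=7: X=(6, -3), d=3 → -e2, X_8=(6, -4)
t=8: X=(6, -4), d=1 → -e1, X_9=(5, -4)
t=9: X=(5, -4), d=0 → +e1, X_10=(6, -4)
t=10: X=(6, -4), d=3 → -e2, X_11=(6, -5)
t=11: X=(6, -5), d=2 → +e2, X_12=(6, -4)
t=12: X=(6, -4), d=3 → -e2, X_13=(6, -5)
t=13: X=(6, -5), d=3 → -e2, X_14=(6, -6)
t=14: X=(6, -6), d=1 → -e1, X_15=(5, -6)
t=15: X=(5, -6), d=2 → +e2, X_16=(5, -5)


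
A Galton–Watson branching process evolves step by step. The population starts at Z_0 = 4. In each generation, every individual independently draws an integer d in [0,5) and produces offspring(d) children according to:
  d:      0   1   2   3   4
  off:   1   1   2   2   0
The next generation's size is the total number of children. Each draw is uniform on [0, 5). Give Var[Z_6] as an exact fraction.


Outcome values over d=0..4: [1, 1, 2, 2, 0]
Σy = 6, Σy² = 10, M = 5
μ = 6/5 = 6/5,  σ² = 10/5 − (6/5)² = 14/25
V_0 = 0, E_0 = 4
V_1 = 14/25·E_0 + (6/5)²·V_0 = 56/25;  E_1 = 24/5
V_2 = 14/25·E_1 + (6/5)²·V_1 = 3696/625;  E_2 = 144/25
V_3 = 14/25·E_2 + (6/5)²·V_2 = 183456/15625;  E_3 = 864/125
V_4 = 14/25·E_3 + (6/5)²·V_3 = 8116416/390625;  E_4 = 5184/625
V_5 = 14/25·E_4 + (6/5)²·V_4 = 337550976/9765625;  E_5 = 31104/3125
V_6 = 14/25·E_5 + (6/5)²·V_5 = 13512635136/244140625;  E_6 = 186624/15625

13512635136/244140625


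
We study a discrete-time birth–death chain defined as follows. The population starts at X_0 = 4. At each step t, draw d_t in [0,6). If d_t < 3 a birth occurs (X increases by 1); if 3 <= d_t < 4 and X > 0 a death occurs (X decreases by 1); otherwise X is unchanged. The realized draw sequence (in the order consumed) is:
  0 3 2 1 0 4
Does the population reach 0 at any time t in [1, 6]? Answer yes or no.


t=0: X=4, d=0 → birth, X_1=5
t=1: X=5, d=3 → death, X_2=4
t=2: X=4, d=2 → birth, X_3=5
t=3: X=5, d=1 → birth, X_4=6
t=4: X=6, d=0 → birth, X_5=7
t=5: X=7, d=4 → hold, X_6=7

no


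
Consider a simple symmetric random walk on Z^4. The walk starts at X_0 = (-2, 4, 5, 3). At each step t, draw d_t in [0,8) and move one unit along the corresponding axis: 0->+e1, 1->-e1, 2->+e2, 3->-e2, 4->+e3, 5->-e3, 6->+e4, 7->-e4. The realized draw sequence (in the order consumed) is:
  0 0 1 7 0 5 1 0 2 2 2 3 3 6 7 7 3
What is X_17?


t=0: X=(-2, 4, 5, 3), d=0 → +e1, X_1=(-1, 4, 5, 3)
t=1: X=(-1, 4, 5, 3), d=0 → +e1, X_2=(0, 4, 5, 3)
t=2: X=(0, 4, 5, 3), d=1 → -e1, X_3=(-1, 4, 5, 3)
t=3: X=(-1, 4, 5, 3), d=7 → -e4, X_4=(-1, 4, 5, 2)
t=4: X=(-1, 4, 5, 2), d=0 → +e1, X_5=(0, 4, 5, 2)
t=5: X=(0, 4, 5, 2), d=5 → -e3, X_6=(0, 4, 4, 2)
t=6: X=(0, 4, 4, 2), d=1 → -e1, X_7=(-1, 4, 4, 2)
t=7: X=(-1, 4, 4, 2), d=0 → +e1, X_8=(0, 4, 4, 2)
t=8: X=(0, 4, 4, 2), d=2 → +e2, X_9=(0, 5, 4, 2)
t=9: X=(0, 5, 4, 2), d=2 → +e2, X_10=(0, 6, 4, 2)
t=10: X=(0, 6, 4, 2), d=2 → +e2, X_11=(0, 7, 4, 2)
t=11: X=(0, 7, 4, 2), d=3 → -e2, X_12=(0, 6, 4, 2)
t=12: X=(0, 6, 4, 2), d=3 → -e2, X_13=(0, 5, 4, 2)
t=13: X=(0, 5, 4, 2), d=6 → +e4, X_14=(0, 5, 4, 3)
t=14: X=(0, 5, 4, 3), d=7 → -e4, X_15=(0, 5, 4, 2)
t=15: X=(0, 5, 4, 2), d=7 → -e4, X_16=(0, 5, 4, 1)
t=16: X=(0, 5, 4, 1), d=3 → -e2, X_17=(0, 4, 4, 1)

(0, 4, 4, 1)
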